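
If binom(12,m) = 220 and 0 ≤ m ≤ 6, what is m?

3

C(12,m) increases on 0 ≤ m ≤ 6. C(12,2) = 66 and C(12,3) = 220, so m = 3.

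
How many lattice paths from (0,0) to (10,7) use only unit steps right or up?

19448

Each path is a sequence of 17 steps with 10 rights: C(17,10) = 19448.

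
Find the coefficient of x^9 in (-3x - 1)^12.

4330260

The general term is C(12,j)·(-3x)^j·(-1)^(12-j); the x^9 term has j = 9.
C(12,9) = 220.
Coefficient = C(12,9) · (-3)^9 · (-1)^3 = 220 · (-19683) · (-1) = 4330260.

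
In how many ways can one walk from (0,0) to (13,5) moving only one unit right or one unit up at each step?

Each path is a sequence of 18 steps with 13 rights: C(18,13) = 8568.

8568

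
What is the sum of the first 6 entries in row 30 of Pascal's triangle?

174437

1 + 30 + 435 + 4060 + 27405 + 142506 = 174437.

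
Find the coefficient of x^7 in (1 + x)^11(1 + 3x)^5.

218130

Coefficient of x^7 = Σ_{j} C(11,j)·1^j·C(5,7-j)·3^(7-j) for j from 2 to 7.
= 13365 + 66825 + 89100 + 41580 + 6930 + 330 = 218130.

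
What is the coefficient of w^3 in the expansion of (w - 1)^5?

10

The general term is C(5,j)·(w)^j·(-1)^(5-j); the w^3 term has j = 3.
C(5,3) = 10.
Coefficient = C(5,3) = 10.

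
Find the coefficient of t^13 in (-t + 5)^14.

-70

The general term is C(14,j)·(-t)^j·(5)^(14-j); the t^13 term has j = 13.
C(14,13) = 14.
Coefficient = C(14,13) · (-1)^13 · 5^1 = 14 · (-1) · 5 = -70.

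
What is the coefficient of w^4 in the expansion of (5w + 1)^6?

The general term is C(6,j)·(5w)^j·(1)^(6-j); the w^4 term has j = 4.
C(6,4) = 15.
Coefficient = C(6,4) · 5^4 = 15 · 625 = 9375.

9375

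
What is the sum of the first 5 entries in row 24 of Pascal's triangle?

12951

1 + 24 + 276 + 2024 + 10626 = 12951.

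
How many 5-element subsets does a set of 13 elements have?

1287

C(13,5) = (13·12·11·10·9) / 5! = 154440 / 120 = 1287.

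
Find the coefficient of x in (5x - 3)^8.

-87480

The general term is C(8,j)·(5x)^j·(-3)^(8-j); the x^1 term has j = 1.
C(8,1) = 8.
Coefficient = C(8,1) · 5^1 · (-3)^7 = 8 · 5 · (-2187) = -87480.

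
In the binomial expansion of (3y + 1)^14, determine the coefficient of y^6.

2189187

The general term is C(14,j)·(3y)^j·(1)^(14-j); the y^6 term has j = 6.
C(14,6) = 3003.
Coefficient = C(14,6) · 3^6 = 3003 · 729 = 2189187.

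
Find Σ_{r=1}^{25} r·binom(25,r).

419430400

Differentiating (1+x)^25 and setting x=1: Σ r·C(25,r) = 25·2^24 = 419430400.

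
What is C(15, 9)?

C(15,9) = C(15,6) by symmetry.
C(15,6) = (15·14·13·12·11·10) / 6! = 3603600 / 720 = 5005.

5005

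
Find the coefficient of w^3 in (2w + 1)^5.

The general term is C(5,j)·(2w)^j·(1)^(5-j); the w^3 term has j = 3.
C(5,3) = 10.
Coefficient = C(5,3) · 2^3 = 10 · 8 = 80.

80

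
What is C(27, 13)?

20058300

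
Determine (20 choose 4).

4845

C(20,4) = (20·19·18·17) / 4! = 116280 / 24 = 4845.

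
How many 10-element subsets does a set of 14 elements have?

C(14,10) = C(14,4) by symmetry.
C(14,4) = (14·13·12·11) / 4! = 24024 / 24 = 1001.

1001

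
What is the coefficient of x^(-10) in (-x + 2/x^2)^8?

1792

General term: C(8,j)·(-x)^j·(2/x^2)^(8-j), with x-exponent 1j − 2(8−j) = 3j − 16.
Set 3j − 16 = -10: j = 2.
C(8,2) = 28; (-1)^2 = 1; 2^6 = 64.
Coefficient = 28 · 1 · 64 = 1792.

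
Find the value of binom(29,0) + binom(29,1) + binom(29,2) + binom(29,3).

4090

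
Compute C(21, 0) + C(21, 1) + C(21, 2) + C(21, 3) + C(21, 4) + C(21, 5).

27896

1 + 21 + 210 + 1330 + 5985 + 20349 = 27896.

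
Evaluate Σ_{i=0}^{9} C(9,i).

512

The entries of row 9 sum to 2^9 = 512.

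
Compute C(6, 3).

20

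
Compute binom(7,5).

21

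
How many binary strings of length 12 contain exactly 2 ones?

Choose the 2 positions: C(12,2) = 66.

66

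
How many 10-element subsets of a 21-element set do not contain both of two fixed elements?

277134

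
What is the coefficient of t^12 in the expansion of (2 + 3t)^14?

The general term is C(14,j)·(2)^j·(3t)^(14-j); the t^12 term has j = 2.
C(14,2) = 91.
Coefficient = C(14,2) · 2^2 · 3^12 = 91 · 4 · 531441 = 193444524.

193444524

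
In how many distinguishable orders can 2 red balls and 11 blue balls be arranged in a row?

78

Choose positions for the red balls: C(13,2) = 78.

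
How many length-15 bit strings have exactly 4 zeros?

1365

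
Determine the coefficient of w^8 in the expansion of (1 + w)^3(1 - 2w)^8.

768

Coefficient of w^8 = Σ_{j} C(3,j)·1^j·C(8,8-j)·(-2)^(8-j) for j from 0 to 3.
= 256 + (-3072) + 5376 + (-1792) = 768.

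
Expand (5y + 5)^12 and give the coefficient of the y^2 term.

16113281250

The general term is C(12,j)·(5y)^j·(5)^(12-j); the y^2 term has j = 2.
C(12,2) = 66.
Coefficient = C(12,2) · 5^2 · 5^10 = 66 · 25 · 9765625 = 16113281250.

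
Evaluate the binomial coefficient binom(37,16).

C(37,16) = (37·36·35·34·33·32·31·30·29·28·27·26·25·24·23·22) / 16! = 269397128065642536960000 / 20922789888000 = 12875774670.

12875774670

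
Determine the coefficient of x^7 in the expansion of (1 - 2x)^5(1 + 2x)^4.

Coefficient of x^7 = Σ_{j} C(5,j)·(-2)^j·C(4,7-j)·2^(7-j) for j from 3 to 5.
= (-1280) + 2560 + (-768) = 512.

512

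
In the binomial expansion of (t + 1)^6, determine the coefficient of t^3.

The general term is C(6,j)·(t)^j·(1)^(6-j); the t^3 term has j = 3.
C(6,3) = 20.
Coefficient = C(6,3) = 20.

20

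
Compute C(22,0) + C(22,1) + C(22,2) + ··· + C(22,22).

Setting x = 1 in (1+x)^22 gives Σ C(22,j) = 2^22 = 4194304.

4194304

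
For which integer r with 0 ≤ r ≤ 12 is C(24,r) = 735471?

C(24,r) increases on 0 ≤ r ≤ 12. C(24,7) = 346104 and C(24,8) = 735471, so r = 8.

8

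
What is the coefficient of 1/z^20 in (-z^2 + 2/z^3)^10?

11520

General term: C(10,j)·(-z^2)^j·(2/z^3)^(10-j), with z-exponent 2j − 3(10−j) = 5j − 30.
Set 5j − 30 = -20: j = 2.
C(10,2) = 45; (-1)^2 = 1; 2^8 = 256.
Coefficient = 45 · 1 · 256 = 11520.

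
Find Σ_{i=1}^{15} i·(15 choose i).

245760

Differentiating (1+x)^15 and setting x=1: Σ i·C(15,i) = 15·2^14 = 245760.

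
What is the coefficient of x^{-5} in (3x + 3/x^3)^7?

General term: C(7,j)·(3x)^j·(3/x^3)^(7-j), with x-exponent 1j − 3(7−j) = 4j − 21.
Set 4j − 21 = -5: j = 4.
C(7,4) = 35; 3^4 = 81; 3^3 = 27.
Coefficient = 35 · 81 · 27 = 76545.

76545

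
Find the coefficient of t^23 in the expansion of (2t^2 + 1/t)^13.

53248

General term: C(13,j)·(2t^2)^j·(1/t)^(13-j), with t-exponent 2j − 1(13−j) = 3j − 13.
Set 3j − 13 = 23: j = 12.
C(13,12) = 13; 2^12 = 4096; 1^1 = 1.
Coefficient = 13 · 4096 · 1 = 53248.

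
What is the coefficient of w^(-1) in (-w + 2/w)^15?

General term: C(15,j)·(-w)^j·(2/w)^(15-j), with w-exponent 1j − 1(15−j) = 2j − 15.
Set 2j − 15 = -1: j = 7.
C(15,7) = 6435; (-1)^7 = -1; 2^8 = 256.
Coefficient = 6435 · (-1) · 256 = -1647360.

-1647360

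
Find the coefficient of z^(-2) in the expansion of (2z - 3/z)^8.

General term: C(8,j)·(2z)^j·(-3/z)^(8-j), with z-exponent 1j − 1(8−j) = 2j − 8.
Set 2j − 8 = -2: j = 3.
C(8,3) = 56; 2^3 = 8; (-3)^5 = -243.
Coefficient = 56 · 8 · (-243) = -108864.

-108864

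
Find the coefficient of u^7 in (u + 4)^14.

The general term is C(14,j)·(u)^j·(4)^(14-j); the u^7 term has j = 7.
C(14,7) = 3432.
Coefficient = C(14,7) · 4^7 = 3432 · 16384 = 56229888.

56229888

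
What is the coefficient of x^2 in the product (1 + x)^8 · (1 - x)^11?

Coefficient of x^2 = Σ_{j} C(8,j)·1^j·C(11,2-j)·(-1)^(2-j) for j from 0 to 2.
= 55 + (-88) + 28 = -5.

-5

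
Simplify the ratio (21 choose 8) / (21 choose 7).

7/4

C(n,k+1)/C(n,k) = (n−k)/(k+1) = (21−7)/(7+1) = 14/8 = 7/4.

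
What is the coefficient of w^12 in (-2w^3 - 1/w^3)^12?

General term: C(12,j)·(-2w^3)^j·(-1/w^3)^(12-j), with w-exponent 3j − 3(12−j) = 6j − 36.
Set 6j − 36 = 12: j = 8.
C(12,8) = 495; (-2)^8 = 256; (-1)^4 = 1.
Coefficient = 495 · 256 · 1 = 126720.

126720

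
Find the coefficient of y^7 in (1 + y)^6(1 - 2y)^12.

6840

Coefficient of y^7 = Σ_{j} C(6,j)·1^j·C(12,7-j)·(-2)^(7-j) for j from 0 to 6.
= (-101376) + 354816 + (-380160) + 158400 + (-26400) + 1584 + (-24) = 6840.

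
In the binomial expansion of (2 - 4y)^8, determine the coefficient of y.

-4096

The general term is C(8,j)·(2)^j·(-4y)^(8-j); the y^1 term has j = 7.
C(8,7) = 8.
Coefficient = C(8,7) · 2^7 · (-4)^1 = 8 · 128 · (-4) = -4096.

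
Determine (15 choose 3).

C(15,3) = (15·14·13) / 3! = 2730 / 6 = 455.

455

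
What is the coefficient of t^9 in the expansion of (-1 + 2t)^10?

The general term is C(10,j)·(-1)^j·(2t)^(10-j); the t^9 term has j = 1.
C(10,1) = 10.
Coefficient = C(10,1) · (-1)^1 · 2^9 = 10 · (-1) · 512 = -5120.

-5120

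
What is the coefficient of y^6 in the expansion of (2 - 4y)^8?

458752

The general term is C(8,j)·(2)^j·(-4y)^(8-j); the y^6 term has j = 2.
C(8,2) = 28.
Coefficient = C(8,2) · 2^2 · (-4)^6 = 28 · 4 · 4096 = 458752.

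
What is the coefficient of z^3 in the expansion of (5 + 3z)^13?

The general term is C(13,j)·(5)^j·(3z)^(13-j); the z^3 term has j = 10.
C(13,10) = 286.
Coefficient = C(13,10) · 5^10 · 3^3 = 286 · 9765625 · 27 = 75410156250.

75410156250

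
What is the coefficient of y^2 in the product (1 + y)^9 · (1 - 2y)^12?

Coefficient of y^2 = Σ_{j} C(9,j)·1^j·C(12,2-j)·(-2)^(2-j) for j from 0 to 2.
= 264 + (-216) + 36 = 84.

84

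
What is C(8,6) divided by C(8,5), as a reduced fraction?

C(n,k+1)/C(n,k) = (n−k)/(k+1) = (8−5)/(5+1) = 3/6 = 1/2.

1/2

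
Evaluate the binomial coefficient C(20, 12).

C(20,12) = C(20,8) by symmetry.
C(20,8) = (20·19·18·17·16·15·14·13) / 8! = 5079110400 / 40320 = 125970.

125970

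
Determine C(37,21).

C(37,21) = C(37,16) by symmetry.
C(37,16) = (37·36·35·34·33·32·31·30·29·28·27·26·25·24·23·22) / 16! = 269397128065642536960000 / 20922789888000 = 12875774670.

12875774670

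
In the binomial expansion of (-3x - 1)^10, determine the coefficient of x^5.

61236

The general term is C(10,j)·(-3x)^j·(-1)^(10-j); the x^5 term has j = 5.
C(10,5) = 252.
Coefficient = C(10,5) · (-3)^5 · (-1)^5 = 252 · (-243) · (-1) = 61236.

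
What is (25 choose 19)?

177100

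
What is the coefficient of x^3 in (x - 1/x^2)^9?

36

General term: C(9,j)·(x)^j·(-1/x^2)^(9-j), with x-exponent 1j − 2(9−j) = 3j − 18.
Set 3j − 18 = 3: j = 7.
C(9,7) = 36; 1^7 = 1; (-1)^2 = 1.
Coefficient = 36 · 1 · 1 = 36.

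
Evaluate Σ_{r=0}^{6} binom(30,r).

1 + 30 + 435 + 4060 + 27405 + 142506 + 593775 = 768212.

768212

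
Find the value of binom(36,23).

C(36,23) = C(36,13) by symmetry.
C(36,13) = (36·35·34·33·32·31·30·29·28·27·26·25·24) / 13! = 14389334903623680000 / 6227020800 = 2310789600.

2310789600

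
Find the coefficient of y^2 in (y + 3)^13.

13817466

The general term is C(13,j)·(y)^j·(3)^(13-j); the y^2 term has j = 2.
C(13,2) = 78.
Coefficient = C(13,2) · 3^11 = 78 · 177147 = 13817466.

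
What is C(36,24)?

1251677700

C(36,24) = C(36,12) by symmetry.
C(36,12) = (36·35·34·33·32·31·30·29·28·27·26·25) / 12! = 599555620984320000 / 479001600 = 1251677700.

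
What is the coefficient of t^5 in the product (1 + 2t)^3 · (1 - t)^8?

Coefficient of t^5 = Σ_{j} C(3,j)·2^j·C(8,5-j)·(-1)^(5-j) for j from 0 to 3.
= (-56) + 420 + (-672) + 224 = -84.

-84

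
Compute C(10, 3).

C(10,3) = (10·9·8) / 3! = 720 / 6 = 120.

120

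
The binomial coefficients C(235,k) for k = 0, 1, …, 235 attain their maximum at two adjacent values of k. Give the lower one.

117

For odd n = 235, C(235,k) peaks at k = (n−1)/2 and (n+1)/2; the lower is 117.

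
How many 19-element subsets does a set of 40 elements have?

131282408400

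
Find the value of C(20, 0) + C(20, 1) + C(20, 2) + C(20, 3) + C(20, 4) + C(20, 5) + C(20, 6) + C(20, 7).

137980

1 + 20 + 190 + 1140 + 4845 + 15504 + 38760 + 77520 = 137980.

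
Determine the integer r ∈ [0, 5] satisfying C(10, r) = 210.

4

C(10,r) increases on 0 ≤ r ≤ 5. C(10,3) = 120 and C(10,4) = 210, so r = 4.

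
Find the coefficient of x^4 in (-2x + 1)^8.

The general term is C(8,j)·(-2x)^j·(1)^(8-j); the x^4 term has j = 4.
C(8,4) = 70.
Coefficient = C(8,4) · (-2)^4 = 70 · 16 = 1120.

1120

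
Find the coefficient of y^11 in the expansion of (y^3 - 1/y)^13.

-1716

General term: C(13,j)·(y^3)^j·(-1/y)^(13-j), with y-exponent 3j − 1(13−j) = 4j − 13.
Set 4j − 13 = 11: j = 6.
C(13,6) = 1716; 1^6 = 1; (-1)^7 = -1.
Coefficient = 1716 · 1 · (-1) = -1716.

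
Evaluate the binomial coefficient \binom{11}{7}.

330

C(11,7) = C(11,4) by symmetry.
C(11,4) = (11·10·9·8) / 4! = 7920 / 24 = 330.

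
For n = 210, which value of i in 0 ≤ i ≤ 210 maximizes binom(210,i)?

C(210,i) is maximized at i = 210/2 = 105.

105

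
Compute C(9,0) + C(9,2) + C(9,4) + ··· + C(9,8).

Even-j terms of row 9 sum to 2^8 = 256.

256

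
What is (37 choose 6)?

2324784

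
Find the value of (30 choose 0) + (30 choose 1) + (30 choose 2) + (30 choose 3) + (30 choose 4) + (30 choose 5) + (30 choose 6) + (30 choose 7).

2804012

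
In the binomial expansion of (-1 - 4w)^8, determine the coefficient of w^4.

17920

The general term is C(8,j)·(-1)^j·(-4w)^(8-j); the w^4 term has j = 4.
C(8,4) = 70.
Coefficient = C(8,4) · (-4)^4 = 70 · 256 = 17920.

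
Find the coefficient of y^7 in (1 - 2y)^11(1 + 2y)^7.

Coefficient of y^7 = Σ_{j} C(11,j)·(-2)^j·C(7,7-j)·2^(7-j) for j from 0 to 7.
= 128 + (-9856) + 147840 + (-739200) + 1478400 + (-1241856) + 413952 + (-42240) = 7168.

7168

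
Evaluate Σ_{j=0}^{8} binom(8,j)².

12870

Σ C(8,j)² is the coefficient of x^8 in (1+x)^8(1+x)^8 = (1+x)^16, i.e. C(16,8) = 12870.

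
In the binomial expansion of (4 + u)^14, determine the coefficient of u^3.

The general term is C(14,j)·(4)^j·(u)^(14-j); the u^3 term has j = 11.
C(14,11) = 364.
Coefficient = C(14,11) · 4^11 = 364 · 4194304 = 1526726656.

1526726656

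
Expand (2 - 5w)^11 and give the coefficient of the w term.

The general term is C(11,j)·(2)^j·(-5w)^(11-j); the w^1 term has j = 10.
C(11,10) = 11.
Coefficient = C(11,10) · 2^10 · (-5)^1 = 11 · 1024 · (-5) = -56320.

-56320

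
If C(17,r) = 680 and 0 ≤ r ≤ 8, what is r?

C(17,r) increases on 0 ≤ r ≤ 8. C(17,2) = 136 and C(17,3) = 680, so r = 3.

3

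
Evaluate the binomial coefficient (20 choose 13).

C(20,13) = C(20,7) by symmetry.
C(20,7) = (20·19·18·17·16·15·14) / 7! = 390700800 / 5040 = 77520.

77520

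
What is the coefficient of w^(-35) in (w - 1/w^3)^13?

13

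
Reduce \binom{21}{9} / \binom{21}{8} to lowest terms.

C(n,k+1)/C(n,k) = (n−k)/(k+1) = (21−8)/(8+1) = 13/9.

13/9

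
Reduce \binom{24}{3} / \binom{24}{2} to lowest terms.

22/3

C(n,k+1)/C(n,k) = (n−k)/(k+1) = (24−2)/(2+1) = 22/3.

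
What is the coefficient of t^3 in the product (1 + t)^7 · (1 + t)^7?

364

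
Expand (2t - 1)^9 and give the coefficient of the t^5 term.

4032

The general term is C(9,j)·(2t)^j·(-1)^(9-j); the t^5 term has j = 5.
C(9,5) = 126.
Coefficient = C(9,5) · 2^5 = 126 · 32 = 4032.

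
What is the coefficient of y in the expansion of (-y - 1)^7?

The general term is C(7,j)·(-y)^j·(-1)^(7-j); the y^1 term has j = 1.
C(7,1) = 7.
Coefficient = C(7,1) · (-1)^1 = 7 · (-1) = -7.

-7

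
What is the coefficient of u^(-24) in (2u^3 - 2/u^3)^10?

General term: C(10,j)·(2u^3)^j·(-2/u^3)^(10-j), with u-exponent 3j − 3(10−j) = 6j − 30.
Set 6j − 30 = -24: j = 1.
C(10,1) = 10; 2^1 = 2; (-2)^9 = -512.
Coefficient = 10 · 2 · (-512) = -10240.

-10240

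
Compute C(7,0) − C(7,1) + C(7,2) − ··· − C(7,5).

The partial alternating sum Σ_{k=0}^{5} (−1)^k C(7,k) = (−1)^5 C(6,5) = -6.

-6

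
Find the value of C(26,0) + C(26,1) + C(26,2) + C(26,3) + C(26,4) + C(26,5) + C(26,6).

1 + 26 + 325 + 2600 + 14950 + 65780 + 230230 = 313912.

313912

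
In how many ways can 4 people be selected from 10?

This is C(10,4) = 210.

210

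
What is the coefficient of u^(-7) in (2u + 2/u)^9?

4608

General term: C(9,j)·(2u)^j·(2/u)^(9-j), with u-exponent 1j − 1(9−j) = 2j − 9.
Set 2j − 9 = -7: j = 1.
C(9,1) = 9; 2^1 = 2; 2^8 = 256.
Coefficient = 9 · 2 · 256 = 4608.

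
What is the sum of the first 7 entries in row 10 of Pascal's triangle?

1 + 10 + 45 + 120 + 210 + 252 + 210 = 848.

848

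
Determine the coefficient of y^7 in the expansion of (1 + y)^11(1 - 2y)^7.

510

Coefficient of y^7 = Σ_{j} C(11,j)·1^j·C(7,7-j)·(-2)^(7-j) for j from 0 to 7.
= (-128) + 4928 + (-36960) + 92400 + (-92400) + 38808 + (-6468) + 330 = 510.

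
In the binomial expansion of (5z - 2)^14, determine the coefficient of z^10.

The general term is C(14,j)·(5z)^j·(-2)^(14-j); the z^10 term has j = 10.
C(14,10) = 1001.
Coefficient = C(14,10) · 5^10 · (-2)^4 = 1001 · 9765625 · 16 = 156406250000.

156406250000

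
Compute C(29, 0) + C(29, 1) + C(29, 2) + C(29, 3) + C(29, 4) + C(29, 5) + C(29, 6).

621616

1 + 29 + 406 + 3654 + 23751 + 118755 + 475020 = 621616.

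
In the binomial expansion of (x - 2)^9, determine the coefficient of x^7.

The general term is C(9,j)·(x)^j·(-2)^(9-j); the x^7 term has j = 7.
C(9,7) = 36.
Coefficient = C(9,7) · (-2)^2 = 36 · 4 = 144.

144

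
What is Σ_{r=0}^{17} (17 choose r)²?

Σ C(17,r)² is the coefficient of x^17 in (1+x)^17(1+x)^17 = (1+x)^34, i.e. C(34,17) = 2333606220.

2333606220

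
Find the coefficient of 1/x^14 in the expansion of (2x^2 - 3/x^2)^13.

135104112

General term: C(13,j)·(2x^2)^j·(-3/x^2)^(13-j), with x-exponent 2j − 2(13−j) = 4j − 26.
Set 4j − 26 = -14: j = 3.
C(13,3) = 286; 2^3 = 8; (-3)^10 = 59049.
Coefficient = 286 · 8 · 59049 = 135104112.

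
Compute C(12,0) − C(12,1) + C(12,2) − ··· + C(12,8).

165

The partial alternating sum Σ_{k=0}^{8} (−1)^k C(12,k) = (−1)^8 C(11,8) = 165.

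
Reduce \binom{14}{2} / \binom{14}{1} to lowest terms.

13/2

C(n,k+1)/C(n,k) = (n−k)/(k+1) = (14−1)/(1+1) = 13/2.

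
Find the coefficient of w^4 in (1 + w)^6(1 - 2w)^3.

Coefficient of w^4 = Σ_{j} C(6,j)·1^j·C(3,4-j)·(-2)^(4-j) for j from 1 to 4.
= (-48) + 180 + (-120) + 15 = 27.

27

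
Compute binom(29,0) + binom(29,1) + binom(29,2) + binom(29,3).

1 + 29 + 406 + 3654 = 4090.

4090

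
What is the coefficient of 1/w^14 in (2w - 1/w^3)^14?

General term: C(14,j)·(2w)^j·(-1/w^3)^(14-j), with w-exponent 1j − 3(14−j) = 4j − 42.
Set 4j − 42 = -14: j = 7.
C(14,7) = 3432; 2^7 = 128; (-1)^7 = -1.
Coefficient = 3432 · 128 · (-1) = -439296.

-439296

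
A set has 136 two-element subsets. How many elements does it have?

n(n−1)/2 = 136 ⇒ n(n−1) = 272. Since 17·16 = 272, n = 17.

17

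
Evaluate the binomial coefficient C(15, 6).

5005

C(15,6) = (15·14·13·12·11·10) / 6! = 3603600 / 720 = 5005.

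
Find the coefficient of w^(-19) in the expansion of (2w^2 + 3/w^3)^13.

General term: C(13,j)·(2w^2)^j·(3/w^3)^(13-j), with w-exponent 2j − 3(13−j) = 5j − 39.
Set 5j − 39 = -19: j = 4.
C(13,4) = 715; 2^4 = 16; 3^9 = 19683.
Coefficient = 715 · 16 · 19683 = 225173520.

225173520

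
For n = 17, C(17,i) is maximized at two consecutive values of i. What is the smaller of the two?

8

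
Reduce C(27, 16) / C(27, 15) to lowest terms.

3/4

C(n,k+1)/C(n,k) = (n−k)/(k+1) = (27−15)/(15+1) = 12/16 = 3/4.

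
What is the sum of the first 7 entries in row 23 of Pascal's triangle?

145499

1 + 23 + 253 + 1771 + 8855 + 33649 + 100947 = 145499.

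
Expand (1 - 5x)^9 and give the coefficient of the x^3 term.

-10500

The general term is C(9,j)·(1)^j·(-5x)^(9-j); the x^3 term has j = 6.
C(9,6) = 84.
Coefficient = C(9,6) · (-5)^3 = 84 · (-125) = -10500.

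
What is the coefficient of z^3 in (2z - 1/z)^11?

42240

General term: C(11,j)·(2z)^j·(-1/z)^(11-j), with z-exponent 1j − 1(11−j) = 2j − 11.
Set 2j − 11 = 3: j = 7.
C(11,7) = 330; 2^7 = 128; (-1)^4 = 1.
Coefficient = 330 · 128 · 1 = 42240.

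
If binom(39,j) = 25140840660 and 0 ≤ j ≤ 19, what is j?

15

C(39,j) increases on 0 ≤ j ≤ 19. C(39,14) = 15084504396 and C(39,15) = 25140840660, so j = 15.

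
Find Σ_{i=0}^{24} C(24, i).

Setting x = 1 in (1+x)^24 gives Σ C(24,i) = 2^24 = 16777216.

16777216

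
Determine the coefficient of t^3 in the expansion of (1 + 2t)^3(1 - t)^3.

Coefficient of t^3 = Σ_{j} C(3,j)·2^j·C(3,3-j)·(-1)^(3-j) for j from 0 to 3.
= (-1) + 18 + (-36) + 8 = -11.

-11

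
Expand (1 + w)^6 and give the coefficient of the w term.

The general term is C(6,j)·(1)^j·(w)^(6-j); the w^1 term has j = 5.
C(6,5) = 6.
Coefficient = C(6,5) = 6.

6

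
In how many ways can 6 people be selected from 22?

This is C(22,6) = 74613.

74613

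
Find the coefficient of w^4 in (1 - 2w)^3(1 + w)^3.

Coefficient of w^4 = Σ_{j} C(3,j)·(-2)^j·C(3,4-j)·1^(4-j) for j from 1 to 3.
= (-6) + 36 + (-24) = 6.

6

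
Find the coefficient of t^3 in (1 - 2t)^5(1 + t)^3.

11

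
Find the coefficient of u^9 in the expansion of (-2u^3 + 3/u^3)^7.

-6048

General term: C(7,j)·(-2u^3)^j·(3/u^3)^(7-j), with u-exponent 3j − 3(7−j) = 6j − 21.
Set 6j − 21 = 9: j = 5.
C(7,5) = 21; (-2)^5 = -32; 3^2 = 9.
Coefficient = 21 · (-32) · 9 = -6048.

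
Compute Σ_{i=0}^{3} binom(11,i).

232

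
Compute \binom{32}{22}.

C(32,22) = C(32,10) by symmetry.
C(32,10) = (32·31·30·29·28·27·26·25·24·23) / 10! = 234102016512000 / 3628800 = 64512240.

64512240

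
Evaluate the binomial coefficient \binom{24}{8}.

C(24,8) = (24·23·22·21·20·19·18·17) / 8! = 29654190720 / 40320 = 735471.

735471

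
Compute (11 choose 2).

55

C(11,2) = (11·10) / 2! = 110 / 2 = 55.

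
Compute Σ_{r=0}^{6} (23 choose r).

145499

1 + 23 + 253 + 1771 + 8855 + 33649 + 100947 = 145499.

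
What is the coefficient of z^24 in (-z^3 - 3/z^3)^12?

594

General term: C(12,j)·(-z^3)^j·(-3/z^3)^(12-j), with z-exponent 3j − 3(12−j) = 6j − 36.
Set 6j − 36 = 24: j = 10.
C(12,10) = 66; (-1)^10 = 1; (-3)^2 = 9.
Coefficient = 66 · 1 · 9 = 594.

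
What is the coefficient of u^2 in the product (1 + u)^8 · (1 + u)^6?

(1 + u)^8(1 + u)^6 = (1 + u)^14, so the coefficient of u^2 is C(14,2)·1^2 = 91·1 = 91.

91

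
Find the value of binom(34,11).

C(34,11) = (34·33·32·31·30·29·28·27·26·25·24) / 11! = 11420107066368000 / 39916800 = 286097760.

286097760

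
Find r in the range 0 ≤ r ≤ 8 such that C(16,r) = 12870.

8

C(16,r) increases on 0 ≤ r ≤ 8. C(16,7) = 11440 and C(16,8) = 12870, so r = 8.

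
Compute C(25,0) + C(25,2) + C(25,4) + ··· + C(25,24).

16777216

Half of (1+1)^25 + (1−1)^25 gives the even-index sum: 2^24 = 16777216.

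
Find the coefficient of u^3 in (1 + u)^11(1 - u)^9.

Coefficient of u^3 = Σ_{j} C(11,j)·1^j·C(9,3-j)·(-1)^(3-j) for j from 0 to 3.
= (-84) + 396 + (-495) + 165 = -18.

-18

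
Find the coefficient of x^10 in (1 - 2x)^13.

The general term is C(13,j)·(1)^j·(-2x)^(13-j); the x^10 term has j = 3.
C(13,3) = 286.
Coefficient = C(13,3) · (-2)^10 = 286 · 1024 = 292864.

292864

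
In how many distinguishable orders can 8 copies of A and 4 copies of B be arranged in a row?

Choose positions for the A's: C(12,8) = 495.

495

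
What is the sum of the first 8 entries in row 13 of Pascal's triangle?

5812

1 + 13 + 78 + 286 + 715 + 1287 + 1716 + 1716 = 5812.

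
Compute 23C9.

C(23,9) = (23·22·21·20·19·18·17·16·15) / 9! = 296541907200 / 362880 = 817190.

817190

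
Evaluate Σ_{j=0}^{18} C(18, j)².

9075135300

By Vandermonde's identity, Σ C(18,j)² = C(36,18) = 9075135300.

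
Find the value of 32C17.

C(32,17) = C(32,15) by symmetry.
C(32,15) = (32·31·30·29·28·27·26·25·24·23·22·21·20·19·18) / 15! = 739781100339240960000 / 1307674368000 = 565722720.

565722720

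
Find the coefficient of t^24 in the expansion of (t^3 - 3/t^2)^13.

General term: C(13,j)·(t^3)^j·(-3/t^2)^(13-j), with t-exponent 3j − 2(13−j) = 5j − 26.
Set 5j − 26 = 24: j = 10.
C(13,10) = 286; 1^10 = 1; (-3)^3 = -27.
Coefficient = 286 · 1 · (-27) = -7722.

-7722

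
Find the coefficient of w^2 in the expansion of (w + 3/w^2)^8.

General term: C(8,j)·(w)^j·(3/w^2)^(8-j), with w-exponent 1j − 2(8−j) = 3j − 16.
Set 3j − 16 = 2: j = 6.
C(8,6) = 28; 1^6 = 1; 3^2 = 9.
Coefficient = 28 · 1 · 9 = 252.

252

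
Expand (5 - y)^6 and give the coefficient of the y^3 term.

-2500

The general term is C(6,j)·(5)^j·(-y)^(6-j); the y^3 term has j = 3.
C(6,3) = 20.
Coefficient = C(6,3) · 5^3 · (-1)^3 = 20 · 125 · (-1) = -2500.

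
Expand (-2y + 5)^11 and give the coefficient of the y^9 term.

-704000

The general term is C(11,j)·(-2y)^j·(5)^(11-j); the y^9 term has j = 9.
C(11,9) = 55.
Coefficient = C(11,9) · (-2)^9 · 5^2 = 55 · (-512) · 25 = -704000.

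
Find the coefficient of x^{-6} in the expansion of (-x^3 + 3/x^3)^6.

1215

General term: C(6,j)·(-x^3)^j·(3/x^3)^(6-j), with x-exponent 3j − 3(6−j) = 6j − 18.
Set 6j − 18 = -6: j = 2.
C(6,2) = 15; (-1)^2 = 1; 3^4 = 81.
Coefficient = 15 · 1 · 81 = 1215.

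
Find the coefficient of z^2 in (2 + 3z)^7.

6048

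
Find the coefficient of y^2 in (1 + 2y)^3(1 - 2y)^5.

Coefficient of y^2 = Σ_{j} C(3,j)·2^j·C(5,2-j)·(-2)^(2-j) for j from 0 to 2.
= 40 + (-60) + 12 = -8.

-8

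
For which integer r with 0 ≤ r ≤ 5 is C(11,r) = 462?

5

C(11,r) increases on 0 ≤ r ≤ 5. C(11,4) = 330 and C(11,5) = 462, so r = 5.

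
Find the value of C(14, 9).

2002

C(14,9) = C(14,5) by symmetry.
C(14,5) = (14·13·12·11·10) / 5! = 240240 / 120 = 2002.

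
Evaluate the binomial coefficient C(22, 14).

319770

C(22,14) = C(22,8) by symmetry.
C(22,8) = (22·21·20·19·18·17·16·15) / 8! = 12893126400 / 40320 = 319770.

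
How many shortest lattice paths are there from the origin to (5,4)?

Each path is a sequence of 9 steps with 5 rights: C(9,5) = 126.

126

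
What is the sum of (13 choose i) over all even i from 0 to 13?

4096

Half of (1+1)^13 + (1−1)^13 gives the even-index sum: 2^12 = 4096.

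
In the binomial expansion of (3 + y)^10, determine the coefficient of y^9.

The general term is C(10,j)·(3)^j·(y)^(10-j); the y^9 term has j = 1.
C(10,1) = 10.
Coefficient = C(10,1) · 3^1 = 10 · 3 = 30.

30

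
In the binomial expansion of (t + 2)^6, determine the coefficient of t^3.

160

The general term is C(6,j)·(t)^j·(2)^(6-j); the t^3 term has j = 3.
C(6,3) = 20.
Coefficient = C(6,3) · 2^3 = 20 · 8 = 160.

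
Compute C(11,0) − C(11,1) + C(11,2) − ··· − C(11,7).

-120

The partial alternating sum Σ_{k=0}^{7} (−1)^k C(11,k) = (−1)^7 C(10,7) = -120.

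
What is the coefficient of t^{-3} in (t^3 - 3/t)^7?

5103

General term: C(7,j)·(t^3)^j·(-3/t)^(7-j), with t-exponent 3j − 1(7−j) = 4j − 7.
Set 4j − 7 = -3: j = 1.
C(7,1) = 7; 1^1 = 1; (-3)^6 = 729.
Coefficient = 7 · 1 · 729 = 5103.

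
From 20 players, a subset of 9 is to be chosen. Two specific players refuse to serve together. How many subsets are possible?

136136

All 9-subsets: C(20,9) = 167960. Those containing both fixed elements: C(18,7) = 31824.
167960 − 31824 = 136136.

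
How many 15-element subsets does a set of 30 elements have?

C(30,15) = (30·29·28·27·26·25·24·23·22·21·20·19·18·17·16) / 15! = 202843204931727360000 / 1307674368000 = 155117520.

155117520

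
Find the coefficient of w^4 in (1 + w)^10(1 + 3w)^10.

71445

Coefficient of w^4 = Σ_{j} C(10,j)·1^j·C(10,4-j)·3^(4-j) for j from 0 to 4.
= 17010 + 32400 + 18225 + 3600 + 210 = 71445.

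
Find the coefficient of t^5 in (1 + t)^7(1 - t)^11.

-56

Coefficient of t^5 = Σ_{j} C(7,j)·1^j·C(11,5-j)·(-1)^(5-j) for j from 0 to 5.
= (-462) + 2310 + (-3465) + 1925 + (-385) + 21 = -56.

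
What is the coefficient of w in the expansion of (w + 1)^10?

10

The general term is C(10,j)·(w)^j·(1)^(10-j); the w^1 term has j = 1.
C(10,1) = 10.
Coefficient = C(10,1) = 10.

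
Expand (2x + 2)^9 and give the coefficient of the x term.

4608

The general term is C(9,j)·(2x)^j·(2)^(9-j); the x^1 term has j = 1.
C(9,1) = 9.
Coefficient = C(9,1) · 2^1 · 2^8 = 9 · 2 · 256 = 4608.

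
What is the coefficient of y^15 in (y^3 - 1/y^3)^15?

-3003

General term: C(15,j)·(y^3)^j·(-1/y^3)^(15-j), with y-exponent 3j − 3(15−j) = 6j − 45.
Set 6j − 45 = 15: j = 10.
C(15,10) = 3003; 1^10 = 1; (-1)^5 = -1.
Coefficient = 3003 · 1 · (-1) = -3003.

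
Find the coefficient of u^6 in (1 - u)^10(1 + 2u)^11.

1794

Coefficient of u^6 = Σ_{j} C(10,j)·(-1)^j·C(11,6-j)·2^(6-j) for j from 0 to 6.
= 29568 + (-147840) + 237600 + (-158400) + 46200 + (-5544) + 210 = 1794.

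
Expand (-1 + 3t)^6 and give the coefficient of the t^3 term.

-540

The general term is C(6,j)·(-1)^j·(3t)^(6-j); the t^3 term has j = 3.
C(6,3) = 20.
Coefficient = C(6,3) · (-1)^3 · 3^3 = 20 · (-1) · 27 = -540.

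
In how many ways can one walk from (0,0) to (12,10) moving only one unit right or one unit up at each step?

Each path is a sequence of 22 steps with 12 rights: C(22,12) = 646646.

646646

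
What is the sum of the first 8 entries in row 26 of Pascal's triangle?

1 + 26 + 325 + 2600 + 14950 + 65780 + 230230 + 657800 = 971712.

971712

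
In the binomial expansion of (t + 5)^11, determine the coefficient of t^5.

The general term is C(11,j)·(t)^j·(5)^(11-j); the t^5 term has j = 5.
C(11,5) = 462.
Coefficient = C(11,5) · 5^6 = 462 · 15625 = 7218750.

7218750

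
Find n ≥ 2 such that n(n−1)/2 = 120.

16

n(n−1)/2 = 120 ⇒ n(n−1) = 240. Since 16·15 = 240, n = 16.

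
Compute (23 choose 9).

C(23,9) = (23·22·21·20·19·18·17·16·15) / 9! = 296541907200 / 362880 = 817190.

817190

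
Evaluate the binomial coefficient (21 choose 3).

1330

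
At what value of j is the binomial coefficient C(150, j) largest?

C(150,j) is maximized at j = 150/2 = 75.

75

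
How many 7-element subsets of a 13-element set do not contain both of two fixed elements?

1254

All 7-subsets: C(13,7) = 1716. Those containing both fixed elements: C(11,5) = 462.
1716 − 462 = 1254.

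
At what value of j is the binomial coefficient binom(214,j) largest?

C(214,j) is maximized at j = 214/2 = 107.

107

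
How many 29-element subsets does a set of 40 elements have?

C(40,29) = C(40,11) by symmetry.
C(40,11) = (40·39·38·37·36·35·34·33·32·31·30) / 11! = 92279715720192000 / 39916800 = 2311801440.

2311801440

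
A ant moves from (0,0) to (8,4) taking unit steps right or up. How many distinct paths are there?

495

Each path is a sequence of 12 steps with 8 rights: C(12,8) = 495.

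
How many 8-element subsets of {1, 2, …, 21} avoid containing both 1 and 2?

176358

All 8-subsets: C(21,8) = 203490. Those containing both fixed elements: C(19,6) = 27132.
203490 − 27132 = 176358.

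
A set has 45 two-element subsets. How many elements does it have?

n(n−1)/2 = 45 ⇒ n(n−1) = 90. Since 10·9 = 90, n = 10.

10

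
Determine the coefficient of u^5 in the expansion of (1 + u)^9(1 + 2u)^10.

90630

Coefficient of u^5 = Σ_{j} C(9,j)·1^j·C(10,5-j)·2^(5-j) for j from 0 to 5.
= 8064 + 30240 + 34560 + 15120 + 2520 + 126 = 90630.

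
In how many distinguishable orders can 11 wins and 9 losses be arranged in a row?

Choose positions for the wins: C(20,11) = 167960.

167960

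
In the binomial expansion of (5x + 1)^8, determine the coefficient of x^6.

437500

The general term is C(8,j)·(5x)^j·(1)^(8-j); the x^6 term has j = 6.
C(8,6) = 28.
Coefficient = C(8,6) · 5^6 = 28 · 15625 = 437500.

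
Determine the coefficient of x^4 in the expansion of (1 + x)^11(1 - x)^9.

Coefficient of x^4 = Σ_{j} C(11,j)·1^j·C(9,4-j)·(-1)^(4-j) for j from 0 to 4.
= 126 + (-924) + 1980 + (-1485) + 330 = 27.

27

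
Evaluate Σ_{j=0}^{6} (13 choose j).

1 + 13 + 78 + 286 + 715 + 1287 + 1716 = 4096.

4096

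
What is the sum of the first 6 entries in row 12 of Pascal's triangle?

1 + 12 + 66 + 220 + 495 + 792 = 1586.

1586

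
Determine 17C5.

6188

C(17,5) = (17·16·15·14·13) / 5! = 742560 / 120 = 6188.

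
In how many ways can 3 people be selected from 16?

This is C(16,3) = 560.

560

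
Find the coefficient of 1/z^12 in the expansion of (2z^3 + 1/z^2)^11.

General term: C(11,j)·(2z^3)^j·(1/z^2)^(11-j), with z-exponent 3j − 2(11−j) = 5j − 22.
Set 5j − 22 = -12: j = 2.
C(11,2) = 55; 2^2 = 4; 1^9 = 1.
Coefficient = 55 · 4 · 1 = 220.

220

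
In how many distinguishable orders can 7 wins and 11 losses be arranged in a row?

31824

Choose positions for the wins: C(18,7) = 31824.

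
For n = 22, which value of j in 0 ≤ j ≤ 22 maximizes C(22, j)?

C(22,j) is maximized at j = 22/2 = 11.

11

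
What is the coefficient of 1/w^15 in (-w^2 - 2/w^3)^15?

General term: C(15,j)·(-w^2)^j·(-2/w^3)^(15-j), with w-exponent 2j − 3(15−j) = 5j − 45.
Set 5j − 45 = -15: j = 6.
C(15,6) = 5005; (-1)^6 = 1; (-2)^9 = -512.
Coefficient = 5005 · 1 · (-512) = -2562560.

-2562560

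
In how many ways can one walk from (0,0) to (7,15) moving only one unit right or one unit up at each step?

170544

Each path is a sequence of 22 steps with 7 rights: C(22,7) = 170544.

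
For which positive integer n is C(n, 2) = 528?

33

n(n−1)/2 = 528 ⇒ n(n−1) = 1056. Since 33·32 = 1056, n = 33.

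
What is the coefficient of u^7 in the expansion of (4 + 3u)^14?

The general term is C(14,j)·(4)^j·(3u)^(14-j); the u^7 term has j = 7.
C(14,7) = 3432.
Coefficient = C(14,7) · 4^7 · 3^7 = 3432 · 16384 · 2187 = 122974765056.

122974765056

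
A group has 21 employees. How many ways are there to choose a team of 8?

This is C(21,8) = 203490.

203490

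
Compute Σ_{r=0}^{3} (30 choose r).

4526

1 + 30 + 435 + 4060 = 4526.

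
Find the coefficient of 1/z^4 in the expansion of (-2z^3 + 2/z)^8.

General term: C(8,j)·(-2z^3)^j·(2/z)^(8-j), with z-exponent 3j − 1(8−j) = 4j − 8.
Set 4j − 8 = -4: j = 1.
C(8,1) = 8; (-2)^1 = -2; 2^7 = 128.
Coefficient = 8 · (-2) · 128 = -2048.

-2048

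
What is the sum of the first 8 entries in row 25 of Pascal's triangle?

726206

1 + 25 + 300 + 2300 + 12650 + 53130 + 177100 + 480700 = 726206.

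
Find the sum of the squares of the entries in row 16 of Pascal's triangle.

601080390

By Vandermonde's identity, Σ C(16,j)² = C(32,16) = 601080390.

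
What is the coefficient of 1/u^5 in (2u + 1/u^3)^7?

General term: C(7,j)·(2u)^j·(1/u^3)^(7-j), with u-exponent 1j − 3(7−j) = 4j − 21.
Set 4j − 21 = -5: j = 4.
C(7,4) = 35; 2^4 = 16; 1^3 = 1.
Coefficient = 35 · 16 · 1 = 560.

560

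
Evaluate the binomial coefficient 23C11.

C(23,11) = (23·22·21·20·19·18·17·16·15·14·13) / 11! = 53970627110400 / 39916800 = 1352078.

1352078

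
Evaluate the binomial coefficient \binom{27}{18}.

C(27,18) = C(27,9) by symmetry.
C(27,9) = (27·26·25·24·23·22·21·20·19) / 9! = 1700755056000 / 362880 = 4686825.

4686825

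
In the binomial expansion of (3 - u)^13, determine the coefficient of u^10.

7722

The general term is C(13,j)·(3)^j·(-u)^(13-j); the u^10 term has j = 3.
C(13,3) = 286.
Coefficient = C(13,3) · 3^3 = 286 · 27 = 7722.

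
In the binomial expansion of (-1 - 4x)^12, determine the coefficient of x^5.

The general term is C(12,j)·(-1)^j·(-4x)^(12-j); the x^5 term has j = 7.
C(12,7) = 792.
Coefficient = C(12,7) · (-1)^7 · (-4)^5 = 792 · (-1) · (-1024) = 811008.

811008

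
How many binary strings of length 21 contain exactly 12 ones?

293930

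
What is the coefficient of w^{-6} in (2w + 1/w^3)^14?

1025024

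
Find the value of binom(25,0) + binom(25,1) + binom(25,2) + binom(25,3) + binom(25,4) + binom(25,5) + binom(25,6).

245506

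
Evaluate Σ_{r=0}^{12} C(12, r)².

2704156

By Vandermonde's identity, Σ C(12,r)² = C(24,12) = 2704156.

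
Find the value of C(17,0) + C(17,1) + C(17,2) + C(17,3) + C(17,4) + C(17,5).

9402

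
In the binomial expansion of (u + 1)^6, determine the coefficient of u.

The general term is C(6,j)·(u)^j·(1)^(6-j); the u^1 term has j = 1.
C(6,1) = 6.
Coefficient = C(6,1) = 6.

6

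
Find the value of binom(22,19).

1540

C(22,19) = C(22,3) by symmetry.
C(22,3) = (22·21·20) / 3! = 9240 / 6 = 1540.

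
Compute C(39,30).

C(39,30) = C(39,9) by symmetry.
C(39,9) = (39·38·37·36·35·34·33·32·31) / 9! = 76899763100160 / 362880 = 211915132.

211915132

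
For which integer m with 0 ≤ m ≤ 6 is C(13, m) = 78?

C(13,m) increases on 0 ≤ m ≤ 6. C(13,1) = 13 and C(13,2) = 78, so m = 2.

2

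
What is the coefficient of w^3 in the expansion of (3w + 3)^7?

The general term is C(7,j)·(3w)^j·(3)^(7-j); the w^3 term has j = 3.
C(7,3) = 35.
Coefficient = C(7,3) · 3^3 · 3^4 = 35 · 27 · 81 = 76545.

76545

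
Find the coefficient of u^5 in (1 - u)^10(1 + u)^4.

38

Coefficient of u^5 = Σ_{j} C(10,j)·(-1)^j·C(4,5-j)·1^(5-j) for j from 1 to 5.
= (-10) + 180 + (-720) + 840 + (-252) = 38.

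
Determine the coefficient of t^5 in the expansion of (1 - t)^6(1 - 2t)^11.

-71000

Coefficient of t^5 = Σ_{j} C(6,j)·(-1)^j·C(11,5-j)·(-2)^(5-j) for j from 0 to 5.
= (-14784) + (-31680) + (-19800) + (-4400) + (-330) + (-6) = -71000.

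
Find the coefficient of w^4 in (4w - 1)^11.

-84480

The general term is C(11,j)·(4w)^j·(-1)^(11-j); the w^4 term has j = 4.
C(11,4) = 330.
Coefficient = C(11,4) · 4^4 · (-1)^7 = 330 · 256 · (-1) = -84480.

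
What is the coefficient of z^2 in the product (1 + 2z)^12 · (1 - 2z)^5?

Coefficient of z^2 = Σ_{j} C(12,j)·2^j·C(5,2-j)·(-2)^(2-j) for j from 0 to 2.
= 40 + (-240) + 264 = 64.

64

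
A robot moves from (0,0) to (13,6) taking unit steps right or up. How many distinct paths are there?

Each path is a sequence of 19 steps with 13 rights: C(19,13) = 27132.

27132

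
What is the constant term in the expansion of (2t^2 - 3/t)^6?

4860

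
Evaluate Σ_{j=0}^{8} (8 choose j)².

By Vandermonde's identity, Σ C(8,j)² = C(16,8) = 12870.

12870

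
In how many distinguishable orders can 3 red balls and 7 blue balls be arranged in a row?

Choose positions for the red balls: C(10,3) = 120.

120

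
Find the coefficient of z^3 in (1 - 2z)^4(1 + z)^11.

Coefficient of z^3 = Σ_{j} C(4,j)·(-2)^j·C(11,3-j)·1^(3-j) for j from 0 to 3.
= 165 + (-440) + 264 + (-32) = -43.

-43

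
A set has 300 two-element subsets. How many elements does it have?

25

n(n−1)/2 = 300 ⇒ n(n−1) = 600. Since 25·24 = 600, n = 25.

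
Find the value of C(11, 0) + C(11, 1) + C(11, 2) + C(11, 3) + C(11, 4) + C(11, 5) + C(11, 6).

1 + 11 + 55 + 165 + 330 + 462 + 462 = 1486.

1486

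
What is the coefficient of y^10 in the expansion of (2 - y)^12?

264

The general term is C(12,j)·(2)^j·(-y)^(12-j); the y^10 term has j = 2.
C(12,2) = 66.
Coefficient = C(12,2) · 2^2 = 66 · 4 = 264.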